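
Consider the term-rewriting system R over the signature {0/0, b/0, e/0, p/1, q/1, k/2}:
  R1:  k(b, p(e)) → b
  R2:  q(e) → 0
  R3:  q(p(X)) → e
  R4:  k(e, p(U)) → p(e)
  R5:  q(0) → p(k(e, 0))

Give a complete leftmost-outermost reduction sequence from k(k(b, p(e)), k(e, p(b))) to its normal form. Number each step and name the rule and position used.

1. k(k(b, p(e)), k(e, p(b)))  →  k(b, k(e, p(b)))   [R1 at 1]
2. k(b, k(e, p(b)))  →  k(b, p(e))   [R4 at 2]
3. k(b, p(e))  →  b   [R1 at ε]

b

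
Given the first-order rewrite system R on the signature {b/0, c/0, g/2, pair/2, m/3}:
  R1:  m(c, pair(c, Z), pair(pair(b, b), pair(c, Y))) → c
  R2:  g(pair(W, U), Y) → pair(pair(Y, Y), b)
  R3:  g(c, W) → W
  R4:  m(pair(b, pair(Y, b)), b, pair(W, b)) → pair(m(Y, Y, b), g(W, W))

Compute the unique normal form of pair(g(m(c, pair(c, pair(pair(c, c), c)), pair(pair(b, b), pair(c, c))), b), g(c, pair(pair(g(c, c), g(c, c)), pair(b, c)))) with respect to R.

pair(b, pair(pair(c, c), pair(b, c)))

1. pair(g(m(c, pair(c, pair(pair(c, c), c)), pair(pair(b, b), pair(c, c))), b), g(c, pair(pair(g(c, c), g(c, c)), pair(b, c))))  →  pair(g(c, b), g(c, pair(pair(g(c, c), g(c, c)), pair(b, c))))   [R1 at 1.1]
2. pair(g(c, b), g(c, pair(pair(g(c, c), g(c, c)), pair(b, c))))  →  pair(b, g(c, pair(pair(g(c, c), g(c, c)), pair(b, c))))   [R3 at 1]
3. pair(b, g(c, pair(pair(g(c, c), g(c, c)), pair(b, c))))  →  pair(b, pair(pair(g(c, c), g(c, c)), pair(b, c)))   [R3 at 2]
4. pair(b, pair(pair(g(c, c), g(c, c)), pair(b, c)))  →  pair(b, pair(pair(c, g(c, c)), pair(b, c)))   [R3 at 2.1.1]
5. pair(b, pair(pair(c, g(c, c)), pair(b, c)))  →  pair(b, pair(pair(c, c), pair(b, c)))   [R3 at 2.1.2]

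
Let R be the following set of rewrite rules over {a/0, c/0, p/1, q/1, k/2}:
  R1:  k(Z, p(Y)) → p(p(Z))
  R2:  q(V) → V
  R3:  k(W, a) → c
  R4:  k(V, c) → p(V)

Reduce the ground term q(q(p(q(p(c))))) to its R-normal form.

p(p(c))

1. q(q(p(q(p(c)))))  →  q(p(q(p(c))))   [R2 at ε]
2. q(p(q(p(c))))  →  p(q(p(c)))   [R2 at ε]
3. p(q(p(c)))  →  p(p(c))   [R2 at 1]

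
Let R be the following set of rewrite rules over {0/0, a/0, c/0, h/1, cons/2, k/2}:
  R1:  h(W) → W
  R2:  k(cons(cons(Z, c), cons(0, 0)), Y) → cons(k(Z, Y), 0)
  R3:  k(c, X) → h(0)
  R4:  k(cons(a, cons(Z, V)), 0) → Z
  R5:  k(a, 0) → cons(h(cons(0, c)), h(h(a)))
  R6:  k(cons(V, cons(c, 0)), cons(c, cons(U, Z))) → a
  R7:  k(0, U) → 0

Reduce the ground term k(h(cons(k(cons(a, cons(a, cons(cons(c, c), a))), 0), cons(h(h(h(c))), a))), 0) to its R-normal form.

c

1. k(h(cons(k(cons(a, cons(a, cons(cons(c, c), a))), 0), cons(h(h(h(c))), a))), 0)  →  k(cons(k(cons(a, cons(a, cons(cons(c, c), a))), 0), cons(h(h(h(c))), a)), 0)   [R1 at 1]
2. k(cons(k(cons(a, cons(a, cons(cons(c, c), a))), 0), cons(h(h(h(c))), a)), 0)  →  k(cons(a, cons(h(h(h(c))), a)), 0)   [R4 at 1.1]
3. k(cons(a, cons(h(h(h(c))), a)), 0)  →  h(h(h(c)))   [R4 at ε]
4. h(h(h(c)))  →  h(h(c))   [R1 at ε]
5. h(h(c))  →  h(c)   [R1 at ε]
6. h(c)  →  c   [R1 at ε]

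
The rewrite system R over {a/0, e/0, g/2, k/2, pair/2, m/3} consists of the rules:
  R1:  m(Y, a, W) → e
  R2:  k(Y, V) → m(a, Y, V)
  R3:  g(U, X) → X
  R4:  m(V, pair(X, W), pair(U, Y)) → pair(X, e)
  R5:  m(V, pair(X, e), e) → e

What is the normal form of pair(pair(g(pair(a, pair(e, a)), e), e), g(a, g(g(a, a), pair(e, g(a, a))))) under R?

1. pair(pair(g(pair(a, pair(e, a)), e), e), g(a, g(g(a, a), pair(e, g(a, a)))))  →  pair(pair(e, e), g(a, g(g(a, a), pair(e, g(a, a)))))   [R3 at 1.1]
2. pair(pair(e, e), g(a, g(g(a, a), pair(e, g(a, a)))))  →  pair(pair(e, e), g(g(a, a), pair(e, g(a, a))))   [R3 at 2]
3. pair(pair(e, e), g(g(a, a), pair(e, g(a, a))))  →  pair(pair(e, e), pair(e, g(a, a)))   [R3 at 2]
4. pair(pair(e, e), pair(e, g(a, a)))  →  pair(pair(e, e), pair(e, a))   [R3 at 2.2]

pair(pair(e, e), pair(e, a))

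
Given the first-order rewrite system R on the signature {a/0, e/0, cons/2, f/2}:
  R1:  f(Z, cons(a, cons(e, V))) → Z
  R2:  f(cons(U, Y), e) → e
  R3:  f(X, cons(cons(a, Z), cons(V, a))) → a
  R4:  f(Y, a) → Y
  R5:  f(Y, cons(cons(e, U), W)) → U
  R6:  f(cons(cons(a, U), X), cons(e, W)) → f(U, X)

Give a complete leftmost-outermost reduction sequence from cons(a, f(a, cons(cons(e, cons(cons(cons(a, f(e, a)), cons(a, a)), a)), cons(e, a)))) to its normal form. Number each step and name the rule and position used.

1. cons(a, f(a, cons(cons(e, cons(cons(cons(a, f(e, a)), cons(a, a)), a)), cons(e, a))))  →  cons(a, cons(cons(cons(a, f(e, a)), cons(a, a)), a))   [R5 at 2]
2. cons(a, cons(cons(cons(a, f(e, a)), cons(a, a)), a))  →  cons(a, cons(cons(cons(a, e), cons(a, a)), a))   [R4 at 2.1.1.2]

cons(a, cons(cons(cons(a, e), cons(a, a)), a))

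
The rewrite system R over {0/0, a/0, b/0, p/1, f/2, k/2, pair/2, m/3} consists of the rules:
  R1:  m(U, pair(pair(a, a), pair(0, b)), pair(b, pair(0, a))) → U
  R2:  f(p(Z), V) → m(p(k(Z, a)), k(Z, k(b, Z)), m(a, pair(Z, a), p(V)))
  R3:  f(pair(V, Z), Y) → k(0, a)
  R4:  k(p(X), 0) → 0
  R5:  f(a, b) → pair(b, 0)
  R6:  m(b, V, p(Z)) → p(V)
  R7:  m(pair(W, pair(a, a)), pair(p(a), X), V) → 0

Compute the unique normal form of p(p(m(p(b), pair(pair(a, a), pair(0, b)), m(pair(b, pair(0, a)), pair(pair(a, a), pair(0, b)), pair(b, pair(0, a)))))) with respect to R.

p(p(p(b)))

1. p(p(m(p(b), pair(pair(a, a), pair(0, b)), m(pair(b, pair(0, a)), pair(pair(a, a), pair(0, b)), pair(b, pair(0, a))))))  →  p(p(m(p(b), pair(pair(a, a), pair(0, b)), pair(b, pair(0, a)))))   [R1 at 1.1.3]
2. p(p(m(p(b), pair(pair(a, a), pair(0, b)), pair(b, pair(0, a)))))  →  p(p(p(b)))   [R1 at 1.1]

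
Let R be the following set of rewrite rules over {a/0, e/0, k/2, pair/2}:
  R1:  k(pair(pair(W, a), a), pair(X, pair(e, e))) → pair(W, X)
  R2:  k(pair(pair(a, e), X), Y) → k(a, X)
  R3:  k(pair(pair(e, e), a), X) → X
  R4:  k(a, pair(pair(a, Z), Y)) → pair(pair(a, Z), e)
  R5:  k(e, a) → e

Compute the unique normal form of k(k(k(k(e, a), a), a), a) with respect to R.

1. k(k(k(k(e, a), a), a), a)  →  k(k(k(e, a), a), a)   [R5 at 1.1.1]
2. k(k(k(e, a), a), a)  →  k(k(e, a), a)   [R5 at 1.1]
3. k(k(e, a), a)  →  k(e, a)   [R5 at 1]
4. k(e, a)  →  e   [R5 at ε]

e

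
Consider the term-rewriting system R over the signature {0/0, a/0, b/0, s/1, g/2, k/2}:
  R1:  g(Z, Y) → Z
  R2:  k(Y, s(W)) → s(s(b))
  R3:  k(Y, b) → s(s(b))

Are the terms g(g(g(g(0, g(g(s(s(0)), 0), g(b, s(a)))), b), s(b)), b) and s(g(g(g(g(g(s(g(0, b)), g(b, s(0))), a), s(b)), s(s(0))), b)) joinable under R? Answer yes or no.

Reduce t₁ = g(g(g(g(0, g(g(s(s(0)), 0), g(b, s(a)))), b), s(b)), b):
1. g(g(g(g(0, g(g(s(s(0)), 0), g(b, s(a)))), b), s(b)), b)  →  g(g(g(0, g(g(s(s(0)), 0), g(b, s(a)))), b), s(b))   [R1 at ε]
2. g(g(g(0, g(g(s(s(0)), 0), g(b, s(a)))), b), s(b))  →  g(g(0, g(g(s(s(0)), 0), g(b, s(a)))), b)   [R1 at ε]
3. g(g(0, g(g(s(s(0)), 0), g(b, s(a)))), b)  →  g(0, g(g(s(s(0)), 0), g(b, s(a))))   [R1 at ε]
4. g(0, g(g(s(s(0)), 0), g(b, s(a))))  →  0   [R1 at ε]

Reduce t₂ = s(g(g(g(g(g(s(g(0, b)), g(b, s(0))), a), s(b)), s(s(0))), b)):
1. s(g(g(g(g(g(s(g(0, b)), g(b, s(0))), a), s(b)), s(s(0))), b))  →  s(g(g(g(g(s(g(0, b)), g(b, s(0))), a), s(b)), s(s(0))))   [R1 at 1]
2. s(g(g(g(g(s(g(0, b)), g(b, s(0))), a), s(b)), s(s(0))))  →  s(g(g(g(s(g(0, b)), g(b, s(0))), a), s(b)))   [R1 at 1]
3. s(g(g(g(s(g(0, b)), g(b, s(0))), a), s(b)))  →  s(g(g(s(g(0, b)), g(b, s(0))), a))   [R1 at 1]
4. s(g(g(s(g(0, b)), g(b, s(0))), a))  →  s(g(s(g(0, b)), g(b, s(0))))   [R1 at 1]
5. s(g(s(g(0, b)), g(b, s(0))))  →  s(s(g(0, b)))   [R1 at 1]
6. s(s(g(0, b)))  →  s(s(0))   [R1 at 1.1]

no — NF(t₁) = 0, NF(t₂) = s(s(0))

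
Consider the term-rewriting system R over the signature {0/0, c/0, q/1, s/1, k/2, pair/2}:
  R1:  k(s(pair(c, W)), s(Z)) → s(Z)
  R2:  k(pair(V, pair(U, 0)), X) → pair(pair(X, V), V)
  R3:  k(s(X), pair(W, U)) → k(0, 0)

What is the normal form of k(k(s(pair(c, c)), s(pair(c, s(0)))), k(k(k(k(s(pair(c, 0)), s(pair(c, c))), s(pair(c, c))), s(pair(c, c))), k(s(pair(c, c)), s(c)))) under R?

1. k(k(s(pair(c, c)), s(pair(c, s(0)))), k(k(k(k(s(pair(c, 0)), s(pair(c, c))), s(pair(c, c))), s(pair(c, c))), k(s(pair(c, c)), s(c))))  →  k(s(pair(c, s(0))), k(k(k(k(s(pair(c, 0)), s(pair(c, c))), s(pair(c, c))), s(pair(c, c))), k(s(pair(c, c)), s(c))))   [R1 at 1]
2. k(s(pair(c, s(0))), k(k(k(k(s(pair(c, 0)), s(pair(c, c))), s(pair(c, c))), s(pair(c, c))), k(s(pair(c, c)), s(c))))  →  k(s(pair(c, s(0))), k(k(k(s(pair(c, c)), s(pair(c, c))), s(pair(c, c))), k(s(pair(c, c)), s(c))))   [R1 at 2.1.1.1]
3. k(s(pair(c, s(0))), k(k(k(s(pair(c, c)), s(pair(c, c))), s(pair(c, c))), k(s(pair(c, c)), s(c))))  →  k(s(pair(c, s(0))), k(k(s(pair(c, c)), s(pair(c, c))), k(s(pair(c, c)), s(c))))   [R1 at 2.1.1]
4. k(s(pair(c, s(0))), k(k(s(pair(c, c)), s(pair(c, c))), k(s(pair(c, c)), s(c))))  →  k(s(pair(c, s(0))), k(s(pair(c, c)), k(s(pair(c, c)), s(c))))   [R1 at 2.1]
5. k(s(pair(c, s(0))), k(s(pair(c, c)), k(s(pair(c, c)), s(c))))  →  k(s(pair(c, s(0))), k(s(pair(c, c)), s(c)))   [R1 at 2.2]
6. k(s(pair(c, s(0))), k(s(pair(c, c)), s(c)))  →  k(s(pair(c, s(0))), s(c))   [R1 at 2]
7. k(s(pair(c, s(0))), s(c))  →  s(c)   [R1 at ε]

s(c)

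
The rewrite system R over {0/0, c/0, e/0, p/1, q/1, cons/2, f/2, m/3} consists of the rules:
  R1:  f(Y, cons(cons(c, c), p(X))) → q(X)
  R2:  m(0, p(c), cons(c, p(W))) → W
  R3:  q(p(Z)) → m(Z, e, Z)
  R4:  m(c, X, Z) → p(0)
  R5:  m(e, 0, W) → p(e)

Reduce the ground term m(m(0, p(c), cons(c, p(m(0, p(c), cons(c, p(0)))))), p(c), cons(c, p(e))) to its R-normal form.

1. m(m(0, p(c), cons(c, p(m(0, p(c), cons(c, p(0)))))), p(c), cons(c, p(e)))  →  m(m(0, p(c), cons(c, p(0))), p(c), cons(c, p(e)))   [R2 at 1]
2. m(m(0, p(c), cons(c, p(0))), p(c), cons(c, p(e)))  →  m(0, p(c), cons(c, p(e)))   [R2 at 1]
3. m(0, p(c), cons(c, p(e)))  →  e   [R2 at ε]

e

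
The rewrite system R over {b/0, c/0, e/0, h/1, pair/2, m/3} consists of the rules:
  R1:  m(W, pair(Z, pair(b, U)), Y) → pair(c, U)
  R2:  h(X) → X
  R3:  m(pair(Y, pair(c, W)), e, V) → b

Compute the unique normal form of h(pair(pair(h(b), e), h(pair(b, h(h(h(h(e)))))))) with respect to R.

1. h(pair(pair(h(b), e), h(pair(b, h(h(h(h(e))))))))  →  pair(pair(h(b), e), h(pair(b, h(h(h(h(e)))))))   [R2 at ε]
2. pair(pair(h(b), e), h(pair(b, h(h(h(h(e)))))))  →  pair(pair(b, e), h(pair(b, h(h(h(h(e)))))))   [R2 at 1.1]
3. pair(pair(b, e), h(pair(b, h(h(h(h(e)))))))  →  pair(pair(b, e), pair(b, h(h(h(h(e))))))   [R2 at 2]
4. pair(pair(b, e), pair(b, h(h(h(h(e))))))  →  pair(pair(b, e), pair(b, h(h(h(e)))))   [R2 at 2.2]
5. pair(pair(b, e), pair(b, h(h(h(e)))))  →  pair(pair(b, e), pair(b, h(h(e))))   [R2 at 2.2]
6. pair(pair(b, e), pair(b, h(h(e))))  →  pair(pair(b, e), pair(b, h(e)))   [R2 at 2.2]
7. pair(pair(b, e), pair(b, h(e)))  →  pair(pair(b, e), pair(b, e))   [R2 at 2.2]

pair(pair(b, e), pair(b, e))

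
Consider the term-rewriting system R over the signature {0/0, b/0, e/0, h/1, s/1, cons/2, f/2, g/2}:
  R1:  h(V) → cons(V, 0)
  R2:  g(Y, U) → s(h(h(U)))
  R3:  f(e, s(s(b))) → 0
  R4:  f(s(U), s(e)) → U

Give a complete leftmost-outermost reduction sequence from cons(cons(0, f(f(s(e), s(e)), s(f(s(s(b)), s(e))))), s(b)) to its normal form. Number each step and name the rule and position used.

cons(cons(0, 0), s(b))

1. cons(cons(0, f(f(s(e), s(e)), s(f(s(s(b)), s(e))))), s(b))  →  cons(cons(0, f(e, s(f(s(s(b)), s(e))))), s(b))   [R4 at 1.2.1]
2. cons(cons(0, f(e, s(f(s(s(b)), s(e))))), s(b))  →  cons(cons(0, f(e, s(s(b)))), s(b))   [R4 at 1.2.2.1]
3. cons(cons(0, f(e, s(s(b)))), s(b))  →  cons(cons(0, 0), s(b))   [R3 at 1.2]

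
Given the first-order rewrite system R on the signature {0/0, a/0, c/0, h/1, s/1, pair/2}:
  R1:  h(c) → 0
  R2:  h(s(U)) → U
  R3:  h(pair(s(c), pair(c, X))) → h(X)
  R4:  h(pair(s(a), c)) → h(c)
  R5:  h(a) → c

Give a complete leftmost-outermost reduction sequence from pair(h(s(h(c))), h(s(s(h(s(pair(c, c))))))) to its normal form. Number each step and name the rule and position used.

pair(0, s(pair(c, c)))

1. pair(h(s(h(c))), h(s(s(h(s(pair(c, c)))))))  →  pair(h(c), h(s(s(h(s(pair(c, c)))))))   [R2 at 1]
2. pair(h(c), h(s(s(h(s(pair(c, c)))))))  →  pair(0, h(s(s(h(s(pair(c, c)))))))   [R1 at 1]
3. pair(0, h(s(s(h(s(pair(c, c)))))))  →  pair(0, s(h(s(pair(c, c)))))   [R2 at 2]
4. pair(0, s(h(s(pair(c, c)))))  →  pair(0, s(pair(c, c)))   [R2 at 2.1]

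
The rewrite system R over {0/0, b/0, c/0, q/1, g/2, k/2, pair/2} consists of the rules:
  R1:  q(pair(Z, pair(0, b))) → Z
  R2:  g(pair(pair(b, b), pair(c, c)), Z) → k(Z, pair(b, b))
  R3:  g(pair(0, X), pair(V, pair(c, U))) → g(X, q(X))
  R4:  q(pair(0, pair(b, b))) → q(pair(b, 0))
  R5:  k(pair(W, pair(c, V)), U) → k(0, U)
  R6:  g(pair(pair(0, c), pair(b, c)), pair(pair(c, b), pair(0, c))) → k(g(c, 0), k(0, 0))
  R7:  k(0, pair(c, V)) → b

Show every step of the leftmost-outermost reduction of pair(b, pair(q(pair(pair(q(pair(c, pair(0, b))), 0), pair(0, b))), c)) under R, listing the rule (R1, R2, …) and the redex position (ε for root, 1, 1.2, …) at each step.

pair(b, pair(pair(c, 0), c))

1. pair(b, pair(q(pair(pair(q(pair(c, pair(0, b))), 0), pair(0, b))), c))  →  pair(b, pair(pair(q(pair(c, pair(0, b))), 0), c))   [R1 at 2.1]
2. pair(b, pair(pair(q(pair(c, pair(0, b))), 0), c))  →  pair(b, pair(pair(c, 0), c))   [R1 at 2.1.1]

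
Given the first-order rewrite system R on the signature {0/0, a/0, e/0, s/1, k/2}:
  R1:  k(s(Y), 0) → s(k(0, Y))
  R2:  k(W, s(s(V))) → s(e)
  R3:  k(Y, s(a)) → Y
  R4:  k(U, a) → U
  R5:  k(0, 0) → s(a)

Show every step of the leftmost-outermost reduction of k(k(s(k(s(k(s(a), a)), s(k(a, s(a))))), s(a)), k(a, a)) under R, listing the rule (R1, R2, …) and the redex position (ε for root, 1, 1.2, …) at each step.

1. k(k(s(k(s(k(s(a), a)), s(k(a, s(a))))), s(a)), k(a, a))  →  k(s(k(s(k(s(a), a)), s(k(a, s(a))))), k(a, a))   [R3 at 1]
2. k(s(k(s(k(s(a), a)), s(k(a, s(a))))), k(a, a))  →  k(s(k(s(s(a)), s(k(a, s(a))))), k(a, a))   [R4 at 1.1.1.1]
3. k(s(k(s(s(a)), s(k(a, s(a))))), k(a, a))  →  k(s(k(s(s(a)), s(a))), k(a, a))   [R3 at 1.1.2.1]
4. k(s(k(s(s(a)), s(a))), k(a, a))  →  k(s(s(s(a))), k(a, a))   [R3 at 1.1]
5. k(s(s(s(a))), k(a, a))  →  k(s(s(s(a))), a)   [R4 at 2]
6. k(s(s(s(a))), a)  →  s(s(s(a)))   [R4 at ε]

s(s(s(a)))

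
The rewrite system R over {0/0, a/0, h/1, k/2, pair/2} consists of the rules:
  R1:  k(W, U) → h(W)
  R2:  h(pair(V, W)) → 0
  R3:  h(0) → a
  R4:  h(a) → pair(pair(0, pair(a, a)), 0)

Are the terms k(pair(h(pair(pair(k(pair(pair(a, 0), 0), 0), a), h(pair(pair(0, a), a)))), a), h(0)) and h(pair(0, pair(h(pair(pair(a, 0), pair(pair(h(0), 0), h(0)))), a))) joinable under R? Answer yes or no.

Reduce t₁ = k(pair(h(pair(pair(k(pair(pair(a, 0), 0), 0), a), h(pair(pair(0, a), a)))), a), h(0)):
1. k(pair(h(pair(pair(k(pair(pair(a, 0), 0), 0), a), h(pair(pair(0, a), a)))), a), h(0))  →  h(pair(h(pair(pair(k(pair(pair(a, 0), 0), 0), a), h(pair(pair(0, a), a)))), a))   [R1 at ε]
2. h(pair(h(pair(pair(k(pair(pair(a, 0), 0), 0), a), h(pair(pair(0, a), a)))), a))  →  0   [R2 at ε]

Reduce t₂ = h(pair(0, pair(h(pair(pair(a, 0), pair(pair(h(0), 0), h(0)))), a))):
1. h(pair(0, pair(h(pair(pair(a, 0), pair(pair(h(0), 0), h(0)))), a)))  →  0   [R2 at ε]

yes — NF(t₁) = 0, NF(t₂) = 0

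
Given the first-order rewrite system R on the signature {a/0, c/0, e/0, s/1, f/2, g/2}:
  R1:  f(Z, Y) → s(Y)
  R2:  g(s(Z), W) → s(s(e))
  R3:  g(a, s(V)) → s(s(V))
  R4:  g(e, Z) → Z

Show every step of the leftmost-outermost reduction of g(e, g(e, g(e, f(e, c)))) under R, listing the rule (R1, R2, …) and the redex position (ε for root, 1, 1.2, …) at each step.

s(c)

1. g(e, g(e, g(e, f(e, c))))  →  g(e, g(e, f(e, c)))   [R4 at ε]
2. g(e, g(e, f(e, c)))  →  g(e, f(e, c))   [R4 at ε]
3. g(e, f(e, c))  →  f(e, c)   [R4 at ε]
4. f(e, c)  →  s(c)   [R1 at ε]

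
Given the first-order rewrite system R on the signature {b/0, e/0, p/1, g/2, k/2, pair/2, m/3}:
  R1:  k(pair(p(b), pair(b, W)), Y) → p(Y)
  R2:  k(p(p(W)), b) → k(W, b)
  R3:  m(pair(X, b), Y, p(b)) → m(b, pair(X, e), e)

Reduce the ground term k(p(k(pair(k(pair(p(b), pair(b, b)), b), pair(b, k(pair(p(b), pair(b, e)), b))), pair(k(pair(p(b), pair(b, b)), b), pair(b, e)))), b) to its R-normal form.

p(b)

1. k(p(k(pair(k(pair(p(b), pair(b, b)), b), pair(b, k(pair(p(b), pair(b, e)), b))), pair(k(pair(p(b), pair(b, b)), b), pair(b, e)))), b)  →  k(p(k(pair(p(b), pair(b, k(pair(p(b), pair(b, e)), b))), pair(k(pair(p(b), pair(b, b)), b), pair(b, e)))), b)   [R1 at 1.1.1.1]
2. k(p(k(pair(p(b), pair(b, k(pair(p(b), pair(b, e)), b))), pair(k(pair(p(b), pair(b, b)), b), pair(b, e)))), b)  →  k(p(p(pair(k(pair(p(b), pair(b, b)), b), pair(b, e)))), b)   [R1 at 1.1]
3. k(p(p(pair(k(pair(p(b), pair(b, b)), b), pair(b, e)))), b)  →  k(pair(k(pair(p(b), pair(b, b)), b), pair(b, e)), b)   [R2 at ε]
4. k(pair(k(pair(p(b), pair(b, b)), b), pair(b, e)), b)  →  k(pair(p(b), pair(b, e)), b)   [R1 at 1.1]
5. k(pair(p(b), pair(b, e)), b)  →  p(b)   [R1 at ε]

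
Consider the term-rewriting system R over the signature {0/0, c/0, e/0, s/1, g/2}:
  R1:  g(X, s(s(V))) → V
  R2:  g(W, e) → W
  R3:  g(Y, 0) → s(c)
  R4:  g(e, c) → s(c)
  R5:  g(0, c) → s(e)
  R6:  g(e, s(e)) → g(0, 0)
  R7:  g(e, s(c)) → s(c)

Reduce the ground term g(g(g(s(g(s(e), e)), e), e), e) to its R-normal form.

1. g(g(g(s(g(s(e), e)), e), e), e)  →  g(g(s(g(s(e), e)), e), e)   [R2 at ε]
2. g(g(s(g(s(e), e)), e), e)  →  g(s(g(s(e), e)), e)   [R2 at ε]
3. g(s(g(s(e), e)), e)  →  s(g(s(e), e))   [R2 at ε]
4. s(g(s(e), e))  →  s(s(e))   [R2 at 1]

s(s(e))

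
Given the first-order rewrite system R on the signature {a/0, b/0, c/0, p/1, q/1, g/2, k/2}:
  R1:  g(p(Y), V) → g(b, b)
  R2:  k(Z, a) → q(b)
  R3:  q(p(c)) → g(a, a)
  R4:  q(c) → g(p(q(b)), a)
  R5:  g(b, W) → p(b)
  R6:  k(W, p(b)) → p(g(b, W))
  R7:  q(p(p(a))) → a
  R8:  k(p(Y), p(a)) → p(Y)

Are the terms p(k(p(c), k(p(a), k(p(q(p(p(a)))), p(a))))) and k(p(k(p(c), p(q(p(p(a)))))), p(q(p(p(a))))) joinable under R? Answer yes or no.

Reduce t₁ = p(k(p(c), k(p(a), k(p(q(p(p(a)))), p(a))))):
1. p(k(p(c), k(p(a), k(p(q(p(p(a)))), p(a)))))  →  p(k(p(c), k(p(a), p(q(p(p(a)))))))   [R8 at 1.2.2]
2. p(k(p(c), k(p(a), p(q(p(p(a)))))))  →  p(k(p(c), k(p(a), p(a))))   [R7 at 1.2.2.1]
3. p(k(p(c), k(p(a), p(a))))  →  p(k(p(c), p(a)))   [R8 at 1.2]
4. p(k(p(c), p(a)))  →  p(p(c))   [R8 at 1]

Reduce t₂ = k(p(k(p(c), p(q(p(p(a)))))), p(q(p(p(a))))):
1. k(p(k(p(c), p(q(p(p(a)))))), p(q(p(p(a)))))  →  k(p(k(p(c), p(a))), p(q(p(p(a)))))   [R7 at 1.1.2.1]
2. k(p(k(p(c), p(a))), p(q(p(p(a)))))  →  k(p(p(c)), p(q(p(p(a)))))   [R8 at 1.1]
3. k(p(p(c)), p(q(p(p(a)))))  →  k(p(p(c)), p(a))   [R7 at 2.1]
4. k(p(p(c)), p(a))  →  p(p(c))   [R8 at ε]

yes — NF(t₁) = p(p(c)), NF(t₂) = p(p(c))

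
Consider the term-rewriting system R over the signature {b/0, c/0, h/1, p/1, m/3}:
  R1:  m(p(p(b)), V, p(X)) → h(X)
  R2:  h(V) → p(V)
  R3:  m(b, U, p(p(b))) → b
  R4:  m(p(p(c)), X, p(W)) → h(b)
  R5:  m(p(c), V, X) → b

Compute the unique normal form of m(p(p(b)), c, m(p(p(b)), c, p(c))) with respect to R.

p(c)

1. m(p(p(b)), c, m(p(p(b)), c, p(c)))  →  m(p(p(b)), c, h(c))   [R1 at 3]
2. m(p(p(b)), c, h(c))  →  m(p(p(b)), c, p(c))   [R2 at 3]
3. m(p(p(b)), c, p(c))  →  h(c)   [R1 at ε]
4. h(c)  →  p(c)   [R2 at ε]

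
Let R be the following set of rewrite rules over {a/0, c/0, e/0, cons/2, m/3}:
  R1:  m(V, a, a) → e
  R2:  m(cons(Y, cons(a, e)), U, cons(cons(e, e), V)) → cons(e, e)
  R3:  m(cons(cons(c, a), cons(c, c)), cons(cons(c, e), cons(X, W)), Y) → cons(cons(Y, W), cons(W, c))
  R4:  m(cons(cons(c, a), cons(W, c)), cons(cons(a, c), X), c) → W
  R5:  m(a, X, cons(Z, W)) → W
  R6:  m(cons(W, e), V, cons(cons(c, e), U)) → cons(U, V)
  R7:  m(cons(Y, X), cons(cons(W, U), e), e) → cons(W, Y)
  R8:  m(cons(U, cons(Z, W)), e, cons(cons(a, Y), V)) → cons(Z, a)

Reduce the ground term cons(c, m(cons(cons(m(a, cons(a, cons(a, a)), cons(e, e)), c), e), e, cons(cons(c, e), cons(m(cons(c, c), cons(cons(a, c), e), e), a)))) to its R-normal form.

cons(c, cons(cons(cons(a, c), a), e))

1. cons(c, m(cons(cons(m(a, cons(a, cons(a, a)), cons(e, e)), c), e), e, cons(cons(c, e), cons(m(cons(c, c), cons(cons(a, c), e), e), a))))  →  cons(c, cons(cons(m(cons(c, c), cons(cons(a, c), e), e), a), e))   [R6 at 2]
2. cons(c, cons(cons(m(cons(c, c), cons(cons(a, c), e), e), a), e))  →  cons(c, cons(cons(cons(a, c), a), e))   [R7 at 2.1.1]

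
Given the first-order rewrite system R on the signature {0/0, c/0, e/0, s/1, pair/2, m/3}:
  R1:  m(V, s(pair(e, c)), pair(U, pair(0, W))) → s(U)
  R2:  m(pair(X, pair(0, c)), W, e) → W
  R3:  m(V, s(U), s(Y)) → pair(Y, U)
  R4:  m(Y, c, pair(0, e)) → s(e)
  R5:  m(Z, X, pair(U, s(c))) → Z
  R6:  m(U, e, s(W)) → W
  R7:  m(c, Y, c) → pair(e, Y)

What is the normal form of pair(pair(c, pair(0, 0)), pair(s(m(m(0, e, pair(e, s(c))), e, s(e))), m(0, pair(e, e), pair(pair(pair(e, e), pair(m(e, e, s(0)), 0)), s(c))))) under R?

pair(pair(c, pair(0, 0)), pair(s(e), 0))

1. pair(pair(c, pair(0, 0)), pair(s(m(m(0, e, pair(e, s(c))), e, s(e))), m(0, pair(e, e), pair(pair(pair(e, e), pair(m(e, e, s(0)), 0)), s(c)))))  →  pair(pair(c, pair(0, 0)), pair(s(e), m(0, pair(e, e), pair(pair(pair(e, e), pair(m(e, e, s(0)), 0)), s(c)))))   [R6 at 2.1.1]
2. pair(pair(c, pair(0, 0)), pair(s(e), m(0, pair(e, e), pair(pair(pair(e, e), pair(m(e, e, s(0)), 0)), s(c)))))  →  pair(pair(c, pair(0, 0)), pair(s(e), 0))   [R5 at 2.2]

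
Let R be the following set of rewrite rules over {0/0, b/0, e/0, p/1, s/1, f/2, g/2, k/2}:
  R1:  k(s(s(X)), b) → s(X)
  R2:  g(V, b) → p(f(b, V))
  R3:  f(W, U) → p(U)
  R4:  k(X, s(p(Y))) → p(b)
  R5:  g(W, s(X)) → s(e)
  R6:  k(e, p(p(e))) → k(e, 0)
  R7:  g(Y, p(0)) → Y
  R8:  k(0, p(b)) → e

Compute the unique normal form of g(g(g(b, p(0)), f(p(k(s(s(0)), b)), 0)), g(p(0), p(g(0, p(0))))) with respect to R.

b

1. g(g(g(b, p(0)), f(p(k(s(s(0)), b)), 0)), g(p(0), p(g(0, p(0)))))  →  g(g(b, f(p(k(s(s(0)), b)), 0)), g(p(0), p(g(0, p(0)))))   [R7 at 1.1]
2. g(g(b, f(p(k(s(s(0)), b)), 0)), g(p(0), p(g(0, p(0)))))  →  g(g(b, p(0)), g(p(0), p(g(0, p(0)))))   [R3 at 1.2]
3. g(g(b, p(0)), g(p(0), p(g(0, p(0)))))  →  g(b, g(p(0), p(g(0, p(0)))))   [R7 at 1]
4. g(b, g(p(0), p(g(0, p(0)))))  →  g(b, g(p(0), p(0)))   [R7 at 2.2.1]
5. g(b, g(p(0), p(0)))  →  g(b, p(0))   [R7 at 2]
6. g(b, p(0))  →  b   [R7 at ε]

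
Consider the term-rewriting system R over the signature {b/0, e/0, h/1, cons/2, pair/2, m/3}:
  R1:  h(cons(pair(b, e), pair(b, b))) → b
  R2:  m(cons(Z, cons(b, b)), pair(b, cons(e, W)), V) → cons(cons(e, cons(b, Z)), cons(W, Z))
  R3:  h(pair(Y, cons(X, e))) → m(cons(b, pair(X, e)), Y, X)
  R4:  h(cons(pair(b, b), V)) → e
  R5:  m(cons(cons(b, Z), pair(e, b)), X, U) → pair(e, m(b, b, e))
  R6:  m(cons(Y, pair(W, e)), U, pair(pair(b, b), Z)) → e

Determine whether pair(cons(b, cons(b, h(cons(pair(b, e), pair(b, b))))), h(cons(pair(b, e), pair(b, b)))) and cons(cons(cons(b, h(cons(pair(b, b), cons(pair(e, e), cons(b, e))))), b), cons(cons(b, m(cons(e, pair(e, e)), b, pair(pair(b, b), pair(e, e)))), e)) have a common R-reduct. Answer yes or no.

Reduce t₁ = pair(cons(b, cons(b, h(cons(pair(b, e), pair(b, b))))), h(cons(pair(b, e), pair(b, b)))):
1. pair(cons(b, cons(b, h(cons(pair(b, e), pair(b, b))))), h(cons(pair(b, e), pair(b, b))))  →  pair(cons(b, cons(b, b)), h(cons(pair(b, e), pair(b, b))))   [R1 at 1.2.2]
2. pair(cons(b, cons(b, b)), h(cons(pair(b, e), pair(b, b))))  →  pair(cons(b, cons(b, b)), b)   [R1 at 2]

Reduce t₂ = cons(cons(cons(b, h(cons(pair(b, b), cons(pair(e, e), cons(b, e))))), b), cons(cons(b, m(cons(e, pair(e, e)), b, pair(pair(b, b), pair(e, e)))), e)):
1. cons(cons(cons(b, h(cons(pair(b, b), cons(pair(e, e), cons(b, e))))), b), cons(cons(b, m(cons(e, pair(e, e)), b, pair(pair(b, b), pair(e, e)))), e))  →  cons(cons(cons(b, e), b), cons(cons(b, m(cons(e, pair(e, e)), b, pair(pair(b, b), pair(e, e)))), e))   [R4 at 1.1.2]
2. cons(cons(cons(b, e), b), cons(cons(b, m(cons(e, pair(e, e)), b, pair(pair(b, b), pair(e, e)))), e))  →  cons(cons(cons(b, e), b), cons(cons(b, e), e))   [R6 at 2.1.2]

no — NF(t₁) = pair(cons(b, cons(b, b)), b), NF(t₂) = cons(cons(cons(b, e), b), cons(cons(b, e), e))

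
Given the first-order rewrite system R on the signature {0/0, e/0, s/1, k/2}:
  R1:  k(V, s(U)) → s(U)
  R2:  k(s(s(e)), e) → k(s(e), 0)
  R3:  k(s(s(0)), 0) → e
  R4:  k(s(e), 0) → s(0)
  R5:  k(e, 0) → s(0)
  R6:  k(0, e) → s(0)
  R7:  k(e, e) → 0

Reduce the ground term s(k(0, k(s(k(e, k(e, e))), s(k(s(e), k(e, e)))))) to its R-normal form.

1. s(k(0, k(s(k(e, k(e, e))), s(k(s(e), k(e, e))))))  →  s(k(0, s(k(s(e), k(e, e)))))   [R1 at 1.2]
2. s(k(0, s(k(s(e), k(e, e)))))  →  s(s(k(s(e), k(e, e))))   [R1 at 1]
3. s(s(k(s(e), k(e, e))))  →  s(s(k(s(e), 0)))   [R7 at 1.1.2]
4. s(s(k(s(e), 0)))  →  s(s(s(0)))   [R4 at 1.1]

s(s(s(0)))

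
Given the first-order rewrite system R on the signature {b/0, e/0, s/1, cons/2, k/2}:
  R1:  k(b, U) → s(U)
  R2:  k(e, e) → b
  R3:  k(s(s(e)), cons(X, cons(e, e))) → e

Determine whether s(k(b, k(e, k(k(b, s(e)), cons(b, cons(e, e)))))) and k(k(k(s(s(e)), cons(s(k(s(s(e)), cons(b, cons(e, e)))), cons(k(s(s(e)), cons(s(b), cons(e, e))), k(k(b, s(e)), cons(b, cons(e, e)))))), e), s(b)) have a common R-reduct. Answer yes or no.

yes — NF(t₁) = s(s(b)), NF(t₂) = s(s(b))

Reduce t₁ = s(k(b, k(e, k(k(b, s(e)), cons(b, cons(e, e)))))):
1. s(k(b, k(e, k(k(b, s(e)), cons(b, cons(e, e))))))  →  s(s(k(e, k(k(b, s(e)), cons(b, cons(e, e))))))   [R1 at 1]
2. s(s(k(e, k(k(b, s(e)), cons(b, cons(e, e))))))  →  s(s(k(e, k(s(s(e)), cons(b, cons(e, e))))))   [R1 at 1.1.2.1]
3. s(s(k(e, k(s(s(e)), cons(b, cons(e, e))))))  →  s(s(k(e, e)))   [R3 at 1.1.2]
4. s(s(k(e, e)))  →  s(s(b))   [R2 at 1.1]

Reduce t₂ = k(k(k(s(s(e)), cons(s(k(s(s(e)), cons(b, cons(e, e)))), cons(k(s(s(e)), cons(s(b), cons(e, e))), k(k(b, s(e)), cons(b, cons(e, e)))))), e), s(b)):
1. k(k(k(s(s(e)), cons(s(k(s(s(e)), cons(b, cons(e, e)))), cons(k(s(s(e)), cons(s(b), cons(e, e))), k(k(b, s(e)), cons(b, cons(e, e)))))), e), s(b))  →  k(k(k(s(s(e)), cons(s(e), cons(k(s(s(e)), cons(s(b), cons(e, e))), k(k(b, s(e)), cons(b, cons(e, e)))))), e), s(b))   [R3 at 1.1.2.1.1]
2. k(k(k(s(s(e)), cons(s(e), cons(k(s(s(e)), cons(s(b), cons(e, e))), k(k(b, s(e)), cons(b, cons(e, e)))))), e), s(b))  →  k(k(k(s(s(e)), cons(s(e), cons(e, k(k(b, s(e)), cons(b, cons(e, e)))))), e), s(b))   [R3 at 1.1.2.2.1]
3. k(k(k(s(s(e)), cons(s(e), cons(e, k(k(b, s(e)), cons(b, cons(e, e)))))), e), s(b))  →  k(k(k(s(s(e)), cons(s(e), cons(e, k(s(s(e)), cons(b, cons(e, e)))))), e), s(b))   [R1 at 1.1.2.2.2.1]
4. k(k(k(s(s(e)), cons(s(e), cons(e, k(s(s(e)), cons(b, cons(e, e)))))), e), s(b))  →  k(k(k(s(s(e)), cons(s(e), cons(e, e))), e), s(b))   [R3 at 1.1.2.2.2]
5. k(k(k(s(s(e)), cons(s(e), cons(e, e))), e), s(b))  →  k(k(e, e), s(b))   [R3 at 1.1]
6. k(k(e, e), s(b))  →  k(b, s(b))   [R2 at 1]
7. k(b, s(b))  →  s(s(b))   [R1 at ε]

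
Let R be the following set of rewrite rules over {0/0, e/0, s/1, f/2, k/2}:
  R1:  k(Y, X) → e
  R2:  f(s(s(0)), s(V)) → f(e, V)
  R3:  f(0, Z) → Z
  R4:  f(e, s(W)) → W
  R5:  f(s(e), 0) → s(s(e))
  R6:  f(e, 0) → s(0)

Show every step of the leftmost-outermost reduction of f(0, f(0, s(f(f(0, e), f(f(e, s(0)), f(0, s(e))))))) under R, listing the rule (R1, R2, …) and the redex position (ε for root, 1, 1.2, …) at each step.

1. f(0, f(0, s(f(f(0, e), f(f(e, s(0)), f(0, s(e)))))))  →  f(0, s(f(f(0, e), f(f(e, s(0)), f(0, s(e))))))   [R3 at ε]
2. f(0, s(f(f(0, e), f(f(e, s(0)), f(0, s(e))))))  →  s(f(f(0, e), f(f(e, s(0)), f(0, s(e)))))   [R3 at ε]
3. s(f(f(0, e), f(f(e, s(0)), f(0, s(e)))))  →  s(f(e, f(f(e, s(0)), f(0, s(e)))))   [R3 at 1.1]
4. s(f(e, f(f(e, s(0)), f(0, s(e)))))  →  s(f(e, f(0, f(0, s(e)))))   [R4 at 1.2.1]
5. s(f(e, f(0, f(0, s(e)))))  →  s(f(e, f(0, s(e))))   [R3 at 1.2]
6. s(f(e, f(0, s(e))))  →  s(f(e, s(e)))   [R3 at 1.2]
7. s(f(e, s(e)))  →  s(e)   [R4 at 1]

s(e)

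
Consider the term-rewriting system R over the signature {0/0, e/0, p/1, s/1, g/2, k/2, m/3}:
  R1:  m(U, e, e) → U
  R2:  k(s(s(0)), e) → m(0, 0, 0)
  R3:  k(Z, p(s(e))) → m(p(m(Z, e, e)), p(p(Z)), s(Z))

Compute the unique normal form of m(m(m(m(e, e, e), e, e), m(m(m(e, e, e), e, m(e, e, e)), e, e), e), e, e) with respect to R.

1. m(m(m(m(e, e, e), e, e), m(m(m(e, e, e), e, m(e, e, e)), e, e), e), e, e)  →  m(m(m(e, e, e), e, e), m(m(m(e, e, e), e, m(e, e, e)), e, e), e)   [R1 at ε]
2. m(m(m(e, e, e), e, e), m(m(m(e, e, e), e, m(e, e, e)), e, e), e)  →  m(m(e, e, e), m(m(m(e, e, e), e, m(e, e, e)), e, e), e)   [R1 at 1]
3. m(m(e, e, e), m(m(m(e, e, e), e, m(e, e, e)), e, e), e)  →  m(e, m(m(m(e, e, e), e, m(e, e, e)), e, e), e)   [R1 at 1]
4. m(e, m(m(m(e, e, e), e, m(e, e, e)), e, e), e)  →  m(e, m(m(e, e, e), e, m(e, e, e)), e)   [R1 at 2]
5. m(e, m(m(e, e, e), e, m(e, e, e)), e)  →  m(e, m(e, e, m(e, e, e)), e)   [R1 at 2.1]
6. m(e, m(e, e, m(e, e, e)), e)  →  m(e, m(e, e, e), e)   [R1 at 2.3]
7. m(e, m(e, e, e), e)  →  m(e, e, e)   [R1 at 2]
8. m(e, e, e)  →  e   [R1 at ε]

e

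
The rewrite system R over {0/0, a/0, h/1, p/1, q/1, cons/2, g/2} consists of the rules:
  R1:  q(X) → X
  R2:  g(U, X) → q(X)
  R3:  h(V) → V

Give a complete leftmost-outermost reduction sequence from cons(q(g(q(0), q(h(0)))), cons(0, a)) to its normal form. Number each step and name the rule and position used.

cons(0, cons(0, a))

1. cons(q(g(q(0), q(h(0)))), cons(0, a))  →  cons(g(q(0), q(h(0))), cons(0, a))   [R1 at 1]
2. cons(g(q(0), q(h(0))), cons(0, a))  →  cons(q(q(h(0))), cons(0, a))   [R2 at 1]
3. cons(q(q(h(0))), cons(0, a))  →  cons(q(h(0)), cons(0, a))   [R1 at 1]
4. cons(q(h(0)), cons(0, a))  →  cons(h(0), cons(0, a))   [R1 at 1]
5. cons(h(0), cons(0, a))  →  cons(0, cons(0, a))   [R3 at 1]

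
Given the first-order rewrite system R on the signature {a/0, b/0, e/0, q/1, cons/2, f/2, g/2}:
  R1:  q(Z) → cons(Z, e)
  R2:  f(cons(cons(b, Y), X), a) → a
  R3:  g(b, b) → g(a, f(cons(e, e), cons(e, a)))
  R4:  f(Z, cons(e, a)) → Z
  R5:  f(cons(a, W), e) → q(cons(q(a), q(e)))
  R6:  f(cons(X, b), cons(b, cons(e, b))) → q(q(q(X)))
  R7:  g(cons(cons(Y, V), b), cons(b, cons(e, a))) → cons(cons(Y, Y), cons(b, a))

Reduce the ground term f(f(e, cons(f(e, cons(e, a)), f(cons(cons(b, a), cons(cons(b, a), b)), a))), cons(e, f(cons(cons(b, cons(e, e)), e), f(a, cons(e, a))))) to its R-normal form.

1. f(f(e, cons(f(e, cons(e, a)), f(cons(cons(b, a), cons(cons(b, a), b)), a))), cons(e, f(cons(cons(b, cons(e, e)), e), f(a, cons(e, a)))))  →  f(f(e, cons(e, f(cons(cons(b, a), cons(cons(b, a), b)), a))), cons(e, f(cons(cons(b, cons(e, e)), e), f(a, cons(e, a)))))   [R4 at 1.2.1]
2. f(f(e, cons(e, f(cons(cons(b, a), cons(cons(b, a), b)), a))), cons(e, f(cons(cons(b, cons(e, e)), e), f(a, cons(e, a)))))  →  f(f(e, cons(e, a)), cons(e, f(cons(cons(b, cons(e, e)), e), f(a, cons(e, a)))))   [R2 at 1.2.2]
3. f(f(e, cons(e, a)), cons(e, f(cons(cons(b, cons(e, e)), e), f(a, cons(e, a)))))  →  f(e, cons(e, f(cons(cons(b, cons(e, e)), e), f(a, cons(e, a)))))   [R4 at 1]
4. f(e, cons(e, f(cons(cons(b, cons(e, e)), e), f(a, cons(e, a)))))  →  f(e, cons(e, f(cons(cons(b, cons(e, e)), e), a)))   [R4 at 2.2.2]
5. f(e, cons(e, f(cons(cons(b, cons(e, e)), e), a)))  →  f(e, cons(e, a))   [R2 at 2.2]
6. f(e, cons(e, a))  →  e   [R4 at ε]

e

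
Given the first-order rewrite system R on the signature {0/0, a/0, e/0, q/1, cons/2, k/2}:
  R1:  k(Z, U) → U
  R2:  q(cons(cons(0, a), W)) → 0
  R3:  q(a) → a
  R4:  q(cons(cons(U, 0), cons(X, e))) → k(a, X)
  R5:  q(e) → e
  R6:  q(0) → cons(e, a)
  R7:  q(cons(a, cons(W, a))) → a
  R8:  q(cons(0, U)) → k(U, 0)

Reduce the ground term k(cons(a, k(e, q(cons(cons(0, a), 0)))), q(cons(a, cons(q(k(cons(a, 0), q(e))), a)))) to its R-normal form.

1. k(cons(a, k(e, q(cons(cons(0, a), 0)))), q(cons(a, cons(q(k(cons(a, 0), q(e))), a))))  →  q(cons(a, cons(q(k(cons(a, 0), q(e))), a)))   [R1 at ε]
2. q(cons(a, cons(q(k(cons(a, 0), q(e))), a)))  →  a   [R7 at ε]

a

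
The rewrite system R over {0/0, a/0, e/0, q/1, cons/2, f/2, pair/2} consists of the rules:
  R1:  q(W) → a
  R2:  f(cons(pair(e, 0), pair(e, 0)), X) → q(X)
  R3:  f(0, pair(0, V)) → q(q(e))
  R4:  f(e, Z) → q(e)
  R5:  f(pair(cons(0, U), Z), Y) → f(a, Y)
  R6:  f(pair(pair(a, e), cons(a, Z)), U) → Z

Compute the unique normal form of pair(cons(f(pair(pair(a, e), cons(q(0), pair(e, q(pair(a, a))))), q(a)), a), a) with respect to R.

pair(cons(pair(e, a), a), a)

1. pair(cons(f(pair(pair(a, e), cons(q(0), pair(e, q(pair(a, a))))), q(a)), a), a)  →  pair(cons(f(pair(pair(a, e), cons(a, pair(e, q(pair(a, a))))), q(a)), a), a)   [R1 at 1.1.1.2.1]
2. pair(cons(f(pair(pair(a, e), cons(a, pair(e, q(pair(a, a))))), q(a)), a), a)  →  pair(cons(pair(e, q(pair(a, a))), a), a)   [R6 at 1.1]
3. pair(cons(pair(e, q(pair(a, a))), a), a)  →  pair(cons(pair(e, a), a), a)   [R1 at 1.1.2]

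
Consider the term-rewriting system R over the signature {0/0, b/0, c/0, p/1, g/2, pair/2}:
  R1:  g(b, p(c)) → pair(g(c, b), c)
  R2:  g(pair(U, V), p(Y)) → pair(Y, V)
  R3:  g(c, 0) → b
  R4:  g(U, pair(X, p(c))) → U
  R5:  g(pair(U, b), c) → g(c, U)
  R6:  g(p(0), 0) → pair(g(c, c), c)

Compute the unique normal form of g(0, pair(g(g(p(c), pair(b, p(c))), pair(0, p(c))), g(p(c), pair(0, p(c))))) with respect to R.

1. g(0, pair(g(g(p(c), pair(b, p(c))), pair(0, p(c))), g(p(c), pair(0, p(c)))))  →  g(0, pair(g(p(c), pair(b, p(c))), g(p(c), pair(0, p(c)))))   [R4 at 2.1]
2. g(0, pair(g(p(c), pair(b, p(c))), g(p(c), pair(0, p(c)))))  →  g(0, pair(p(c), g(p(c), pair(0, p(c)))))   [R4 at 2.1]
3. g(0, pair(p(c), g(p(c), pair(0, p(c)))))  →  g(0, pair(p(c), p(c)))   [R4 at 2.2]
4. g(0, pair(p(c), p(c)))  →  0   [R4 at ε]

0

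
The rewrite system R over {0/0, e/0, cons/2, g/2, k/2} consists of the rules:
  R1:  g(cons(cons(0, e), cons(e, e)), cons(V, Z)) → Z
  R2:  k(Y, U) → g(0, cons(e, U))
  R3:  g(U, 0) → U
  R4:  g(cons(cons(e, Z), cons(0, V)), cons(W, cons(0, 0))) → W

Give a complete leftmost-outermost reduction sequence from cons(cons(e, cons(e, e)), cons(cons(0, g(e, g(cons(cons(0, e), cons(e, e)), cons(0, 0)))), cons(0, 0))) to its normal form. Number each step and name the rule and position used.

cons(cons(e, cons(e, e)), cons(cons(0, e), cons(0, 0)))

1. cons(cons(e, cons(e, e)), cons(cons(0, g(e, g(cons(cons(0, e), cons(e, e)), cons(0, 0)))), cons(0, 0)))  →  cons(cons(e, cons(e, e)), cons(cons(0, g(e, 0)), cons(0, 0)))   [R1 at 2.1.2.2]
2. cons(cons(e, cons(e, e)), cons(cons(0, g(e, 0)), cons(0, 0)))  →  cons(cons(e, cons(e, e)), cons(cons(0, e), cons(0, 0)))   [R3 at 2.1.2]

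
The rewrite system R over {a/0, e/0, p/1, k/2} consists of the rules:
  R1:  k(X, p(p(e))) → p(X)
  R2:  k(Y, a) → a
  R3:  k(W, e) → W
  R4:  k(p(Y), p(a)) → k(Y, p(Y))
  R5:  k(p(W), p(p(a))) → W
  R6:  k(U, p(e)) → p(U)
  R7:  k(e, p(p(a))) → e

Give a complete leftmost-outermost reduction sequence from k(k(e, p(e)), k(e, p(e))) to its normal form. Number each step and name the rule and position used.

1. k(k(e, p(e)), k(e, p(e)))  →  k(p(e), k(e, p(e)))   [R6 at 1]
2. k(p(e), k(e, p(e)))  →  k(p(e), p(e))   [R6 at 2]
3. k(p(e), p(e))  →  p(p(e))   [R6 at ε]

p(p(e))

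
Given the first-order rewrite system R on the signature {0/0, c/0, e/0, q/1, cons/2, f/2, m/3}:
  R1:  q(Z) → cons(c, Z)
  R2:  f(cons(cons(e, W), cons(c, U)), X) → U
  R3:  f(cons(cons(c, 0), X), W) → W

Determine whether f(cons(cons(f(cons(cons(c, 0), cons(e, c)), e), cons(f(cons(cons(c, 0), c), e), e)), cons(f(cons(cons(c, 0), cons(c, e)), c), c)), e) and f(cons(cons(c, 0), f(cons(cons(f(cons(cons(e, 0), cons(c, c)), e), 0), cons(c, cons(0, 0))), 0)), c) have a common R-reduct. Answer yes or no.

Reduce t₁ = f(cons(cons(f(cons(cons(c, 0), cons(e, c)), e), cons(f(cons(cons(c, 0), c), e), e)), cons(f(cons(cons(c, 0), cons(c, e)), c), c)), e):
1. f(cons(cons(f(cons(cons(c, 0), cons(e, c)), e), cons(f(cons(cons(c, 0), c), e), e)), cons(f(cons(cons(c, 0), cons(c, e)), c), c)), e)  →  f(cons(cons(e, cons(f(cons(cons(c, 0), c), e), e)), cons(f(cons(cons(c, 0), cons(c, e)), c), c)), e)   [R3 at 1.1.1]
2. f(cons(cons(e, cons(f(cons(cons(c, 0), c), e), e)), cons(f(cons(cons(c, 0), cons(c, e)), c), c)), e)  →  f(cons(cons(e, cons(e, e)), cons(f(cons(cons(c, 0), cons(c, e)), c), c)), e)   [R3 at 1.1.2.1]
3. f(cons(cons(e, cons(e, e)), cons(f(cons(cons(c, 0), cons(c, e)), c), c)), e)  →  f(cons(cons(e, cons(e, e)), cons(c, c)), e)   [R3 at 1.2.1]
4. f(cons(cons(e, cons(e, e)), cons(c, c)), e)  →  c   [R2 at ε]

Reduce t₂ = f(cons(cons(c, 0), f(cons(cons(f(cons(cons(e, 0), cons(c, c)), e), 0), cons(c, cons(0, 0))), 0)), c):
1. f(cons(cons(c, 0), f(cons(cons(f(cons(cons(e, 0), cons(c, c)), e), 0), cons(c, cons(0, 0))), 0)), c)  →  c   [R3 at ε]

yes — NF(t₁) = c, NF(t₂) = c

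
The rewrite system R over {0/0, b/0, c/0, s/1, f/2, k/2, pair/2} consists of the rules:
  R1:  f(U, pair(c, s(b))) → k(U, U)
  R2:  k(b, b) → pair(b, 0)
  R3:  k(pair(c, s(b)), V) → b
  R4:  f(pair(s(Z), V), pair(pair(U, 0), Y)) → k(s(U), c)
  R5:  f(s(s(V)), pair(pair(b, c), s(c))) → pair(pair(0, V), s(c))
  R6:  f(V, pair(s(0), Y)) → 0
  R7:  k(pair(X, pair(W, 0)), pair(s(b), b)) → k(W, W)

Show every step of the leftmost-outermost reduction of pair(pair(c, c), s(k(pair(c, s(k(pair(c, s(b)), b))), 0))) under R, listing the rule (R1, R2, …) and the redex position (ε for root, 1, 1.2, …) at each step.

1. pair(pair(c, c), s(k(pair(c, s(k(pair(c, s(b)), b))), 0)))  →  pair(pair(c, c), s(k(pair(c, s(b)), 0)))   [R3 at 2.1.1.2.1]
2. pair(pair(c, c), s(k(pair(c, s(b)), 0)))  →  pair(pair(c, c), s(b))   [R3 at 2.1]

pair(pair(c, c), s(b))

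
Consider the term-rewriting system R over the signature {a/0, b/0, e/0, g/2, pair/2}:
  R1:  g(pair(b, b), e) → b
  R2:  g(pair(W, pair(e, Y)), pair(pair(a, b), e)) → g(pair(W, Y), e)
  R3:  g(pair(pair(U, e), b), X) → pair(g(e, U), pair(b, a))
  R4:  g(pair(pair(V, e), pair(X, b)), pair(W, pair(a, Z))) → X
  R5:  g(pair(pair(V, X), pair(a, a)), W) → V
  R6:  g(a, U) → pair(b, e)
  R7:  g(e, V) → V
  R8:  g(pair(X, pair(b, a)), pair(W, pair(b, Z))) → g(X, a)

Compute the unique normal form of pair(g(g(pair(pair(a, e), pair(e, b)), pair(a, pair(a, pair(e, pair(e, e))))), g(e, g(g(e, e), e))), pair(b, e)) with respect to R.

pair(e, pair(b, e))

1. pair(g(g(pair(pair(a, e), pair(e, b)), pair(a, pair(a, pair(e, pair(e, e))))), g(e, g(g(e, e), e))), pair(b, e))  →  pair(g(e, g(e, g(g(e, e), e))), pair(b, e))   [R4 at 1.1]
2. pair(g(e, g(e, g(g(e, e), e))), pair(b, e))  →  pair(g(e, g(g(e, e), e)), pair(b, e))   [R7 at 1]
3. pair(g(e, g(g(e, e), e)), pair(b, e))  →  pair(g(g(e, e), e), pair(b, e))   [R7 at 1]
4. pair(g(g(e, e), e), pair(b, e))  →  pair(g(e, e), pair(b, e))   [R7 at 1.1]
5. pair(g(e, e), pair(b, e))  →  pair(e, pair(b, e))   [R7 at 1]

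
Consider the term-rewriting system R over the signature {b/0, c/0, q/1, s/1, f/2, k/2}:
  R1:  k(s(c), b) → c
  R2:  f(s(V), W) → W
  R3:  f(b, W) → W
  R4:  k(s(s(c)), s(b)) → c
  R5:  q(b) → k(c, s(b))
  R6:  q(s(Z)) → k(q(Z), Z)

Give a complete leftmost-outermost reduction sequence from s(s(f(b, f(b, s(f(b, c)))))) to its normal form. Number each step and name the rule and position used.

s(s(s(c)))

1. s(s(f(b, f(b, s(f(b, c))))))  →  s(s(f(b, s(f(b, c)))))   [R3 at 1.1]
2. s(s(f(b, s(f(b, c)))))  →  s(s(s(f(b, c))))   [R3 at 1.1]
3. s(s(s(f(b, c))))  →  s(s(s(c)))   [R3 at 1.1.1]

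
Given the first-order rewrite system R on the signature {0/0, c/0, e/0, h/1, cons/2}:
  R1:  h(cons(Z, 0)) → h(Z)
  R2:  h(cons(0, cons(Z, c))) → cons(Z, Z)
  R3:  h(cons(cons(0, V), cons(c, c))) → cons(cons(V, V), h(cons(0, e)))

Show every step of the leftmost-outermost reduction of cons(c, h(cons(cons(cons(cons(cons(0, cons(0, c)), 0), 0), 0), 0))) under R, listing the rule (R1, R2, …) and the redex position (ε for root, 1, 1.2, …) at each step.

1. cons(c, h(cons(cons(cons(cons(cons(0, cons(0, c)), 0), 0), 0), 0)))  →  cons(c, h(cons(cons(cons(cons(0, cons(0, c)), 0), 0), 0)))   [R1 at 2]
2. cons(c, h(cons(cons(cons(cons(0, cons(0, c)), 0), 0), 0)))  →  cons(c, h(cons(cons(cons(0, cons(0, c)), 0), 0)))   [R1 at 2]
3. cons(c, h(cons(cons(cons(0, cons(0, c)), 0), 0)))  →  cons(c, h(cons(cons(0, cons(0, c)), 0)))   [R1 at 2]
4. cons(c, h(cons(cons(0, cons(0, c)), 0)))  →  cons(c, h(cons(0, cons(0, c))))   [R1 at 2]
5. cons(c, h(cons(0, cons(0, c))))  →  cons(c, cons(0, 0))   [R2 at 2]

cons(c, cons(0, 0))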